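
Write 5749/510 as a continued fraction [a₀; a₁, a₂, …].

[11; 3, 1, 2, 46]

Apply division with remainder until the remainder is 0:
⌊5749/510⌋ = 11, remainder 139
⌊510/139⌋ = 3, remainder 93
⌊139/93⌋ = 1, remainder 46
⌊93/46⌋ = 2, remainder 1
⌊46/1⌋ = 46, remainder 0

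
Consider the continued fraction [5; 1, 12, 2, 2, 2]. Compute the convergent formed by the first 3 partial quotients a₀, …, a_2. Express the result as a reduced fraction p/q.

77/13

Compute successive convergents:
a_0 = 5: 5/1
a_1 = 1: 6/1
a_2 = 12: 77/13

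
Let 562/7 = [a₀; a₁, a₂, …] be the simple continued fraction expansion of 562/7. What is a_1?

Repeatedly divide and take the remainder:
562 = 80·7 + 2, so a_0 = 80
7 = 3·2 + 1, so a_1 = 3

3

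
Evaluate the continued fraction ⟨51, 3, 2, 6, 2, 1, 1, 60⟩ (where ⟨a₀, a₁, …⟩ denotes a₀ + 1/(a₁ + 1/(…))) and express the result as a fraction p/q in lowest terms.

Compute successive convergents:
a_0 = 51: 51/1
a_1 = 3: 154/3
a_2 = 2: 359/7
a_3 = 6: 2308/45
a_4 = 2: 4975/97
a_5 = 1: 7283/142
a_6 = 1: 12258/239
a_7 = 60: 742763/14482

742763/14482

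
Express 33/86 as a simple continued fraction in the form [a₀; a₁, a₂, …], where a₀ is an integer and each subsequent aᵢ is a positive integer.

⌊33/86⌋ = 0, remainder 33
⌊86/33⌋ = 2, remainder 20
⌊33/20⌋ = 1, remainder 13
⌊20/13⌋ = 1, remainder 7
⌊13/7⌋ = 1, remainder 6
⌊7/6⌋ = 1, remainder 1
⌊6/1⌋ = 6, remainder 0

[0; 2, 1, 1, 1, 1, 6]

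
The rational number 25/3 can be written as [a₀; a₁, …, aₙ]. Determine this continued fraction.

[8; 3]

25 ÷ 3 → quotient 8, remainder 1
3 ÷ 1 → quotient 3, remainder 0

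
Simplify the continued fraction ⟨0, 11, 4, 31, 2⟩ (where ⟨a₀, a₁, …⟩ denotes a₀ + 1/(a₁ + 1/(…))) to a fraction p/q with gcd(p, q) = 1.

254/2857

a_0 = 0: 0/1
a_1 = 11: 1/11
a_2 = 4: 4/45
a_3 = 31: 125/1406
a_4 = 2: 254/2857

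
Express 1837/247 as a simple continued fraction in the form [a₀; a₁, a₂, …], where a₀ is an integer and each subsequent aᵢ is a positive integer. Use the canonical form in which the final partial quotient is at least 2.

[7; 2, 3, 2, 15]

1837 ÷ 247 → quotient 7, remainder 108
247 ÷ 108 → quotient 2, remainder 31
108 ÷ 31 → quotient 3, remainder 15
31 ÷ 15 → quotient 2, remainder 1
15 ÷ 1 → quotient 15, remainder 0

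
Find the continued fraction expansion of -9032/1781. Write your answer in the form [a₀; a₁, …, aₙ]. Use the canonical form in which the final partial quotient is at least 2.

[-6; 1, 13, 42, 3]

Apply division with remainder until the remainder is 0:
-9032 ÷ 1781 → quotient -6, remainder 1654
1781 ÷ 1654 → quotient 1, remainder 127
1654 ÷ 127 → quotient 13, remainder 3
127 ÷ 3 → quotient 42, remainder 1
3 ÷ 1 → quotient 3, remainder 0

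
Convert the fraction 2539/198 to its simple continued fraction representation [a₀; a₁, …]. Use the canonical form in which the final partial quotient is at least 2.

[12; 1, 4, 1, 1, 1, 11]

2539 ÷ 198 → quotient 12, remainder 163
198 ÷ 163 → quotient 1, remainder 35
163 ÷ 35 → quotient 4, remainder 23
35 ÷ 23 → quotient 1, remainder 12
23 ÷ 12 → quotient 1, remainder 11
12 ÷ 11 → quotient 1, remainder 1
11 ÷ 1 → quotient 11, remainder 0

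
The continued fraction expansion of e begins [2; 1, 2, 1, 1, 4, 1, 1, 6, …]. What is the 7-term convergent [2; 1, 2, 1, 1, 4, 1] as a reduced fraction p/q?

Start with 1.
4 + 1/(1/1) = 4 + 1/1 = 5/1
1 + 1/(5/1) = 1 + 1/5 = 6/5
1 + 1/(6/5) = 1 + 5/6 = 11/6
2 + 1/(11/6) = 2 + 6/11 = 28/11
1 + 1/(28/11) = 1 + 11/28 = 39/28
2 + 1/(39/28) = 2 + 28/39 = 106/39

106/39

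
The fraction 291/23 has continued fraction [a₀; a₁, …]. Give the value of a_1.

⌊291/23⌋ = 12, remainder 15
⌊23/15⌋ = 1, remainder 8

1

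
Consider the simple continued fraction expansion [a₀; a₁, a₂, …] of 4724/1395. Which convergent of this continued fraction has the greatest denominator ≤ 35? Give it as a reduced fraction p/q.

105/31

List convergents until the denominator exceeds the bound:
a_0 = 3: 3/1  (≤ bound)
a_1 = 2: 7/2  (≤ bound)
a_2 = 1: 10/3  (≤ bound)
a_3 = 1: 17/5  (≤ bound)
a_4 = 2: 44/13  (≤ bound)
a_5 = 2: 105/31  (≤ bound)
a_6 = 1: 149/44  (> 35, stop)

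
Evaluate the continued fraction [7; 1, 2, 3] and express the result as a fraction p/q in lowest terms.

77/10

Work from the innermost term outward:
Start with 3.
2 + 1/(3/1) = 2 + 1/3 = 7/3
1 + 1/(7/3) = 1 + 3/7 = 10/7
7 + 1/(10/7) = 7 + 7/10 = 77/10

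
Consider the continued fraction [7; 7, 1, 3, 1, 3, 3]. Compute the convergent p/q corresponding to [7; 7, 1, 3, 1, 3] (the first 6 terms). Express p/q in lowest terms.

1055/148

a_0 = 7: 7/1
a_1 = 7: 50/7
a_2 = 1: 57/8
a_3 = 3: 221/31
a_4 = 1: 278/39
a_5 = 3: 1055/148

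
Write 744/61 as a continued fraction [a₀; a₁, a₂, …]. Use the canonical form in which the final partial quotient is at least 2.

744 ÷ 61 → quotient 12, remainder 12
61 ÷ 12 → quotient 5, remainder 1
12 ÷ 1 → quotient 12, remainder 0

[12; 5, 12]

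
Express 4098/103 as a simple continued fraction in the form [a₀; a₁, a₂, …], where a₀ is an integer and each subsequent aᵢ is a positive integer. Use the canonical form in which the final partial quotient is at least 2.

Repeatedly divide and take the remainder:
⌊4098/103⌋ = 39, remainder 81
⌊103/81⌋ = 1, remainder 22
⌊81/22⌋ = 3, remainder 15
⌊22/15⌋ = 1, remainder 7
⌊15/7⌋ = 2, remainder 1
⌊7/1⌋ = 7, remainder 0

[39; 1, 3, 1, 2, 7]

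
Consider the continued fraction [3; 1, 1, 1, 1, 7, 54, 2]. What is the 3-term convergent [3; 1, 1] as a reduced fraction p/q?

Start with 1.
1 + 1/(1/1) = 1 + 1/1 = 2/1
3 + 1/(2/1) = 3 + 1/2 = 7/2

7/2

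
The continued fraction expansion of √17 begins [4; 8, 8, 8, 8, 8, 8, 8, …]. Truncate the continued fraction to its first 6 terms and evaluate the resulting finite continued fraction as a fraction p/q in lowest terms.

Start with 8.
8 + 1/(8/1) = 8 + 1/8 = 65/8
8 + 1/(65/8) = 8 + 8/65 = 528/65
8 + 1/(528/65) = 8 + 65/528 = 4289/528
8 + 1/(4289/528) = 8 + 528/4289 = 34840/4289
4 + 1/(34840/4289) = 4 + 4289/34840 = 143649/34840

143649/34840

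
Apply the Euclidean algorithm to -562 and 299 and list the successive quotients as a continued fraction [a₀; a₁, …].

[-2; 8, 3, 3, 1, 2]

-562 = -2·299 + 36, so a_0 = -2
299 = 8·36 + 11, so a_1 = 8
36 = 3·11 + 3, so a_2 = 3
11 = 3·3 + 2, so a_3 = 3
3 = 1·2 + 1, so a_4 = 1
2 = 2·1 + 0, so a_5 = 2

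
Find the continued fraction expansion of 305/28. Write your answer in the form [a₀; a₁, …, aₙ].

Run the Euclidean algorithm, recording each quotient:
305 = 10·28 + 25, so a_0 = 10
28 = 1·25 + 3, so a_1 = 1
25 = 8·3 + 1, so a_2 = 8
3 = 3·1 + 0, so a_3 = 3

[10; 1, 8, 3]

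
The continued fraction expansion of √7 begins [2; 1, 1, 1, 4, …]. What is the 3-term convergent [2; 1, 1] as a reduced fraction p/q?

Use the convergent recurrence hₖ = aₖ·hₖ₋₁ + hₖ₋₂ (and likewise for the denominators kₖ):
a_0 = 2: 2/1
a_1 = 1: 3/1
a_2 = 1: 5/2

5/2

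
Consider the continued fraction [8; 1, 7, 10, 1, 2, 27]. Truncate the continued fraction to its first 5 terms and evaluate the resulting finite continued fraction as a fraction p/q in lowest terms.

790/89

a_0 = 8: 8/1
a_1 = 1: 9/1
a_2 = 7: 71/8
a_3 = 10: 719/81
a_4 = 1: 790/89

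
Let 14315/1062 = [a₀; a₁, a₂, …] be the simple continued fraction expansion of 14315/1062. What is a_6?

6

⌊14315/1062⌋ = 13, remainder 509
⌊1062/509⌋ = 2, remainder 44
⌊509/44⌋ = 11, remainder 25
⌊44/25⌋ = 1, remainder 19
⌊25/19⌋ = 1, remainder 6
⌊19/6⌋ = 3, remainder 1
⌊6/1⌋ = 6, remainder 0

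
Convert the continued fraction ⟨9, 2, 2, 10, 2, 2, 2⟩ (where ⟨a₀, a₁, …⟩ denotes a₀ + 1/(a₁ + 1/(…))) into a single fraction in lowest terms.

Use the convergent recurrence hₖ = aₖ·hₖ₋₁ + hₖ₋₂ (and likewise for the denominators kₖ):
a_0 = 9: 9/1
a_1 = 2: 19/2
a_2 = 2: 47/5
a_3 = 10: 489/52
a_4 = 2: 1025/109
a_5 = 2: 2539/270
a_6 = 2: 6103/649

6103/649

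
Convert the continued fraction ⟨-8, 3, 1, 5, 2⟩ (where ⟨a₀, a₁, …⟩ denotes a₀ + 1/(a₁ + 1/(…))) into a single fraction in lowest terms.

-387/50

a_0 = -8: -8/1
a_1 = 3: -23/3
a_2 = 1: -31/4
a_3 = 5: -178/23
a_4 = 2: -387/50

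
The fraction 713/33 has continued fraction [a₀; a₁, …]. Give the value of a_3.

Apply division with remainder until the remainder is 0:
⌊713/33⌋ = 21, remainder 20
⌊33/20⌋ = 1, remainder 13
⌊20/13⌋ = 1, remainder 7
⌊13/7⌋ = 1, remainder 6

1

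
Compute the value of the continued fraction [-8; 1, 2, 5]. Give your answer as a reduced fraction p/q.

a_0 = -8: -8/1
a_1 = 1: -7/1
a_2 = 2: -22/3
a_3 = 5: -117/16

-117/16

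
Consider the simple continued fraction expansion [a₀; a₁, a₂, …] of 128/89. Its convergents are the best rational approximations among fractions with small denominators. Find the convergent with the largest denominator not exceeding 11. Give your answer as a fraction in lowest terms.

13/9

a_0 = 1: 1/1  (≤ bound)
a_1 = 2: 3/2  (≤ bound)
a_2 = 3: 10/7  (≤ bound)
a_3 = 1: 13/9  (≤ bound)
a_4 = 1: 23/16  (> 11, stop)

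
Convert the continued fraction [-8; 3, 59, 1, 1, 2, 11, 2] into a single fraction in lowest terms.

Build up convergents one term at a time:
a_0 = -8: -8/1
a_1 = 3: -23/3
a_2 = 59: -1365/178
a_3 = 1: -1388/181
a_4 = 1: -2753/359
a_5 = 2: -6894/899
a_6 = 11: -78587/10248
a_7 = 2: -164068/21395

-164068/21395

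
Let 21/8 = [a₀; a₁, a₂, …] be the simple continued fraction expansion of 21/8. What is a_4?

2

Repeatedly divide and take the remainder:
⌊21/8⌋ = 2, remainder 5
⌊8/5⌋ = 1, remainder 3
⌊5/3⌋ = 1, remainder 2
⌊3/2⌋ = 1, remainder 1
⌊2/1⌋ = 2, remainder 0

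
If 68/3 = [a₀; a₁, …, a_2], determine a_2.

2

Run the Euclidean algorithm, recording each quotient:
⌊68/3⌋ = 22, remainder 2
⌊3/2⌋ = 1, remainder 1
⌊2/1⌋ = 2, remainder 0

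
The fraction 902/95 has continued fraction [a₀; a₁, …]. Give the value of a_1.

Run the Euclidean algorithm, recording each quotient:
⌊902/95⌋ = 9, remainder 47
⌊95/47⌋ = 2, remainder 1

2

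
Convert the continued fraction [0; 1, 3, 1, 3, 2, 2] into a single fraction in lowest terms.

83/105

a_0 = 0: 0/1
a_1 = 1: 1/1
a_2 = 3: 3/4
a_3 = 1: 4/5
a_4 = 3: 15/19
a_5 = 2: 34/43
a_6 = 2: 83/105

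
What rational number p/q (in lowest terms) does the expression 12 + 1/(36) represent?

a_0 = 12: 12/1
a_1 = 36: 433/36

433/36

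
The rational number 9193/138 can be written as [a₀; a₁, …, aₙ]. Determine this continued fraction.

[66; 1, 1, 1, 1, 1, 1, 10]

Repeatedly divide and take the remainder:
⌊9193/138⌋ = 66, remainder 85
⌊138/85⌋ = 1, remainder 53
⌊85/53⌋ = 1, remainder 32
⌊53/32⌋ = 1, remainder 21
⌊32/21⌋ = 1, remainder 11
⌊21/11⌋ = 1, remainder 10
⌊11/10⌋ = 1, remainder 1
⌊10/1⌋ = 10, remainder 0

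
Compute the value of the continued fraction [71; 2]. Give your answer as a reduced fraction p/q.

Start with 2.
71 + 1/(2/1) = 71 + 1/2 = 143/2

143/2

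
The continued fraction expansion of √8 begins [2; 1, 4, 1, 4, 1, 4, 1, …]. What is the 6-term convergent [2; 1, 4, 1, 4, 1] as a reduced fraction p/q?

Start with 1.
4 + 1/(1/1) = 4 + 1/1 = 5/1
1 + 1/(5/1) = 1 + 1/5 = 6/5
4 + 1/(6/5) = 4 + 5/6 = 29/6
1 + 1/(29/6) = 1 + 6/29 = 35/29
2 + 1/(35/29) = 2 + 29/35 = 99/35

99/35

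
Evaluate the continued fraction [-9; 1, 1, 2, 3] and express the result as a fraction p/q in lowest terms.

a_0 = -9: -9/1
a_1 = 1: -8/1
a_2 = 1: -17/2
a_3 = 2: -42/5
a_4 = 3: -143/17

-143/17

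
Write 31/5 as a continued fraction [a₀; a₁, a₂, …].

[6; 5]

Repeatedly divide and take the remainder:
⌊31/5⌋ = 6, remainder 1
⌊5/1⌋ = 5, remainder 0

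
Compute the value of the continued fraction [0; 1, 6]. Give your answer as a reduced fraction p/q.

a_0 = 0: 0/1
a_1 = 1: 1/1
a_2 = 6: 6/7

6/7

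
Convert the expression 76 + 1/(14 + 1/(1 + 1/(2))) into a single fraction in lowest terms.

a_0 = 76: 76/1
a_1 = 14: 1065/14
a_2 = 1: 1141/15
a_3 = 2: 3347/44

3347/44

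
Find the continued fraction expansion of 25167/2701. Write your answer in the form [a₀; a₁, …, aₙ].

Run the Euclidean algorithm, recording each quotient:
25167 = 9·2701 + 858, so a_0 = 9
2701 = 3·858 + 127, so a_1 = 3
858 = 6·127 + 96, so a_2 = 6
127 = 1·96 + 31, so a_3 = 1
96 = 3·31 + 3, so a_4 = 3
31 = 10·3 + 1, so a_5 = 10
3 = 3·1 + 0, so a_6 = 3

[9; 3, 6, 1, 3, 10, 3]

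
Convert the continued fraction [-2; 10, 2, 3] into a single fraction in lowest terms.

Start with 3.
2 + 1/(3/1) = 2 + 1/3 = 7/3
10 + 1/(7/3) = 10 + 3/7 = 73/7
-2 + 1/(73/7) = -2 + 7/73 = -139/73

-139/73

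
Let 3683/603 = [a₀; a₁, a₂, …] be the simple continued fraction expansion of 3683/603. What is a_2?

3

Run the Euclidean algorithm, recording each quotient:
3683 ÷ 603 → quotient 6, remainder 65
603 ÷ 65 → quotient 9, remainder 18
65 ÷ 18 → quotient 3, remainder 11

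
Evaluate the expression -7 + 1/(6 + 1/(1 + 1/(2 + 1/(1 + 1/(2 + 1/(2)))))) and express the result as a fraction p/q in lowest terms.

a_0 = -7: -7/1
a_1 = 6: -41/6
a_2 = 1: -48/7
a_3 = 2: -137/20
a_4 = 1: -185/27
a_5 = 2: -507/74
a_6 = 2: -1199/175

-1199/175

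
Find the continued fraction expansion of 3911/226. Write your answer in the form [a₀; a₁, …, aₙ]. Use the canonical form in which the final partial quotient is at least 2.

3911 ÷ 226 → quotient 17, remainder 69
226 ÷ 69 → quotient 3, remainder 19
69 ÷ 19 → quotient 3, remainder 12
19 ÷ 12 → quotient 1, remainder 7
12 ÷ 7 → quotient 1, remainder 5
7 ÷ 5 → quotient 1, remainder 2
5 ÷ 2 → quotient 2, remainder 1
2 ÷ 1 → quotient 2, remainder 0

[17; 3, 3, 1, 1, 1, 2, 2]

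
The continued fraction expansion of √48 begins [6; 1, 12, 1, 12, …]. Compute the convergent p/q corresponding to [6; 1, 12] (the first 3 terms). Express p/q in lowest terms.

Collapse the nested fraction from the inside out:
Start with 12.
1 + 1/(12/1) = 1 + 1/12 = 13/12
6 + 1/(13/12) = 6 + 12/13 = 90/13

90/13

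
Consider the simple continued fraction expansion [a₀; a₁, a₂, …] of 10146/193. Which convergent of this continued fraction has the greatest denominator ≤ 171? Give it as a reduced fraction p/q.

List convergents until the denominator exceeds the bound:
a_0 = 52: 52/1  (≤ bound)
a_1 = 1: 53/1  (≤ bound)
a_2 = 1: 105/2  (≤ bound)
a_3 = 3: 368/7  (≤ bound)
a_4 = 13: 4889/93  (≤ bound)
a_5 = 2: 10146/193  (> 171, stop)

4889/93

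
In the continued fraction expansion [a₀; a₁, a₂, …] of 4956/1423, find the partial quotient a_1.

⌊4956/1423⌋ = 3, remainder 687
⌊1423/687⌋ = 2, remainder 49

2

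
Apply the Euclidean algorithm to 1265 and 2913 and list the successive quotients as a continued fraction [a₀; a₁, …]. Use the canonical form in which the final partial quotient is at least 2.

[0; 2, 3, 3, 3, 3, 5, 2]

1265 ÷ 2913 → quotient 0, remainder 1265
2913 ÷ 1265 → quotient 2, remainder 383
1265 ÷ 383 → quotient 3, remainder 116
383 ÷ 116 → quotient 3, remainder 35
116 ÷ 35 → quotient 3, remainder 11
35 ÷ 11 → quotient 3, remainder 2
11 ÷ 2 → quotient 5, remainder 1
2 ÷ 1 → quotient 2, remainder 0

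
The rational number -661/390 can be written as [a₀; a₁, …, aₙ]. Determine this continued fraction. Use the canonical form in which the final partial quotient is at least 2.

-661 = -2·390 + 119, so a_0 = -2
390 = 3·119 + 33, so a_1 = 3
119 = 3·33 + 20, so a_2 = 3
33 = 1·20 + 13, so a_3 = 1
20 = 1·13 + 7, so a_4 = 1
13 = 1·7 + 6, so a_5 = 1
7 = 1·6 + 1, so a_6 = 1
6 = 6·1 + 0, so a_7 = 6

[-2; 3, 3, 1, 1, 1, 1, 6]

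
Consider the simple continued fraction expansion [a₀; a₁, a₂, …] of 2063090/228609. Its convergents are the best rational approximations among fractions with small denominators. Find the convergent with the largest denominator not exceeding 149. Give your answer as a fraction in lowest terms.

List convergents until the denominator exceeds the bound:
a_0 = 9: 9/1  (≤ bound)
a_1 = 40: 361/40  (≤ bound)
a_2 = 1: 370/41  (≤ bound)
a_3 = 3: 1471/163  (> 149, stop)

370/41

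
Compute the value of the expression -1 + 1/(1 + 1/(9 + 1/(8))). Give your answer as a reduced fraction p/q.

a_0 = -1: -1/1
a_1 = 1: 0/1
a_2 = 9: -1/10
a_3 = 8: -8/81

-8/81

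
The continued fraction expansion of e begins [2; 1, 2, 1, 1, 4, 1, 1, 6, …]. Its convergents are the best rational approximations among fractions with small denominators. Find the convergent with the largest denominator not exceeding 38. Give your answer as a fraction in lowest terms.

List convergents until the denominator exceeds the bound:
a_0 = 2: 2/1  (≤ bound)
a_1 = 1: 3/1  (≤ bound)
a_2 = 2: 8/3  (≤ bound)
a_3 = 1: 11/4  (≤ bound)
a_4 = 1: 19/7  (≤ bound)
a_5 = 4: 87/32  (≤ bound)
a_6 = 1: 106/39  (> 38, stop)

87/32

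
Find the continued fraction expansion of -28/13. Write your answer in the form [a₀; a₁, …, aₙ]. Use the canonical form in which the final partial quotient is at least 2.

-28 ÷ 13 → quotient -3, remainder 11
13 ÷ 11 → quotient 1, remainder 2
11 ÷ 2 → quotient 5, remainder 1
2 ÷ 1 → quotient 2, remainder 0

[-3; 1, 5, 2]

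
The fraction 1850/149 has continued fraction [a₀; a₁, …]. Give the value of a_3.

2

1850 = 12·149 + 62, so a_0 = 12
149 = 2·62 + 25, so a_1 = 2
62 = 2·25 + 12, so a_2 = 2
25 = 2·12 + 1, so a_3 = 2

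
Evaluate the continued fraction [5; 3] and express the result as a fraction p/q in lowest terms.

Collapse the nested fraction from the inside out:
Start with 3.
5 + 1/(3/1) = 5 + 1/3 = 16/3

16/3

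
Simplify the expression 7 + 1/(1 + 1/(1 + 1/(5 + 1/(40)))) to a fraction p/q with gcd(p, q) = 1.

3335/442

Start with 40.
5 + 1/(40/1) = 5 + 1/40 = 201/40
1 + 1/(201/40) = 1 + 40/201 = 241/201
1 + 1/(241/201) = 1 + 201/241 = 442/241
7 + 1/(442/241) = 7 + 241/442 = 3335/442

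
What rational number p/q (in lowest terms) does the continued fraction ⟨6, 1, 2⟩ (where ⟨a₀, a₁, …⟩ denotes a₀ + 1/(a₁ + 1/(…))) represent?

Use the convergent recurrence hₖ = aₖ·hₖ₋₁ + hₖ₋₂ (and likewise for the denominators kₖ):
a_0 = 6: 6/1
a_1 = 1: 7/1
a_2 = 2: 20/3

20/3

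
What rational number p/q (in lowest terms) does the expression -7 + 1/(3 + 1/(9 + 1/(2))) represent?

-394/59

Compute successive convergents:
a_0 = -7: -7/1
a_1 = 3: -20/3
a_2 = 9: -187/28
a_3 = 2: -394/59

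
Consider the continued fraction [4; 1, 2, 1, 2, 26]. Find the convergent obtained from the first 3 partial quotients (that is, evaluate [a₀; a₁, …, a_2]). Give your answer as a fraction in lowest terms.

14/3

Start with 2.
1 + 1/(2/1) = 1 + 1/2 = 3/2
4 + 1/(3/2) = 4 + 2/3 = 14/3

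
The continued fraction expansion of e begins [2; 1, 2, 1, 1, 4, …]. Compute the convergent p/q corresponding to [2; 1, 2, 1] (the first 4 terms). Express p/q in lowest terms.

Use the convergent recurrence hₖ = aₖ·hₖ₋₁ + hₖ₋₂ (and likewise for the denominators kₖ):
a_0 = 2: 2/1
a_1 = 1: 3/1
a_2 = 2: 8/3
a_3 = 1: 11/4

11/4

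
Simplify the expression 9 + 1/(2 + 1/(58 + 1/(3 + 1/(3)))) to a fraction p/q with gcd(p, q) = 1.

11167/1176

Start with 3.
3 + 1/(3/1) = 3 + 1/3 = 10/3
58 + 1/(10/3) = 58 + 3/10 = 583/10
2 + 1/(583/10) = 2 + 10/583 = 1176/583
9 + 1/(1176/583) = 9 + 583/1176 = 11167/1176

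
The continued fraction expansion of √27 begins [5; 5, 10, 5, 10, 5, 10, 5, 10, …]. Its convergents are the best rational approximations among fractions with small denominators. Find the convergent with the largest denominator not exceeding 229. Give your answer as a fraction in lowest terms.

a_0 = 5: 5/1  (≤ bound)
a_1 = 5: 26/5  (≤ bound)
a_2 = 10: 265/51  (≤ bound)
a_3 = 5: 1351/260  (> 229, stop)

265/51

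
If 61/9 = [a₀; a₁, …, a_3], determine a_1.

1

Apply division with remainder until the remainder is 0:
⌊61/9⌋ = 6, remainder 7
⌊9/7⌋ = 1, remainder 2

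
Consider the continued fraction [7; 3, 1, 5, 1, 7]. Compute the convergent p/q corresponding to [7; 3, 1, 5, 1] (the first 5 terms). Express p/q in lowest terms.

196/27

Start with 1.
5 + 1/(1/1) = 5 + 1/1 = 6/1
1 + 1/(6/1) = 1 + 1/6 = 7/6
3 + 1/(7/6) = 3 + 6/7 = 27/7
7 + 1/(27/7) = 7 + 7/27 = 196/27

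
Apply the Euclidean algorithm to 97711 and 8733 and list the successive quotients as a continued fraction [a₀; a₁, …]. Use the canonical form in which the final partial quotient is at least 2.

97711 = 11·8733 + 1648, so a_0 = 11
8733 = 5·1648 + 493, so a_1 = 5
1648 = 3·493 + 169, so a_2 = 3
493 = 2·169 + 155, so a_3 = 2
169 = 1·155 + 14, so a_4 = 1
155 = 11·14 + 1, so a_5 = 11
14 = 14·1 + 0, so a_6 = 14

[11; 5, 3, 2, 1, 11, 14]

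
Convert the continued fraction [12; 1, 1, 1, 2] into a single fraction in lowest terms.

101/8

a_0 = 12: 12/1
a_1 = 1: 13/1
a_2 = 1: 25/2
a_3 = 1: 38/3
a_4 = 2: 101/8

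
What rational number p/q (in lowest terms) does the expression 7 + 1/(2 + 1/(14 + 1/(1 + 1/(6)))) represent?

Start with 6.
1 + 1/(6/1) = 1 + 1/6 = 7/6
14 + 1/(7/6) = 14 + 6/7 = 104/7
2 + 1/(104/7) = 2 + 7/104 = 215/104
7 + 1/(215/104) = 7 + 104/215 = 1609/215

1609/215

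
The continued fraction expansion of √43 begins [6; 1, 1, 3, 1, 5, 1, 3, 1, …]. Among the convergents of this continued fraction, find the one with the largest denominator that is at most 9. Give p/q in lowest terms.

List convergents until the denominator exceeds the bound:
a_0 = 6: 6/1  (≤ bound)
a_1 = 1: 7/1  (≤ bound)
a_2 = 1: 13/2  (≤ bound)
a_3 = 3: 46/7  (≤ bound)
a_4 = 1: 59/9  (≤ bound)
a_5 = 5: 341/52  (> 9, stop)

59/9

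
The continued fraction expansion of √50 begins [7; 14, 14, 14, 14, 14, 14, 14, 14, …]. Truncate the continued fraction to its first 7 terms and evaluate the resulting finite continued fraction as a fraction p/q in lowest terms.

Compute successive convergents:
a_0 = 7: 7/1
a_1 = 14: 99/14
a_2 = 14: 1393/197
a_3 = 14: 19601/2772
a_4 = 14: 275807/39005
a_5 = 14: 3880899/548842
a_6 = 14: 54608393/7722793

54608393/7722793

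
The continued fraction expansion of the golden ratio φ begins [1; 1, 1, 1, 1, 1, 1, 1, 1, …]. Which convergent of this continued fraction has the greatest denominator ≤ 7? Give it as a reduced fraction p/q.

8/5

a_0 = 1: 1/1  (≤ bound)
a_1 = 1: 2/1  (≤ bound)
a_2 = 1: 3/2  (≤ bound)
a_3 = 1: 5/3  (≤ bound)
a_4 = 1: 8/5  (≤ bound)
a_5 = 1: 13/8  (> 7, stop)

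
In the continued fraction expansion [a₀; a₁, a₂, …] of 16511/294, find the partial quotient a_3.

1

16511 ÷ 294 → quotient 56, remainder 47
294 ÷ 47 → quotient 6, remainder 12
47 ÷ 12 → quotient 3, remainder 11
12 ÷ 11 → quotient 1, remainder 1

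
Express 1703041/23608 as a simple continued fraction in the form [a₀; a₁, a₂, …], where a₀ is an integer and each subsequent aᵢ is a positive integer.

Repeatedly divide and take the remainder:
⌊1703041/23608⌋ = 72, remainder 3265
⌊23608/3265⌋ = 7, remainder 753
⌊3265/753⌋ = 4, remainder 253
⌊753/253⌋ = 2, remainder 247
⌊253/247⌋ = 1, remainder 6
⌊247/6⌋ = 41, remainder 1
⌊6/1⌋ = 6, remainder 0

[72; 7, 4, 2, 1, 41, 6]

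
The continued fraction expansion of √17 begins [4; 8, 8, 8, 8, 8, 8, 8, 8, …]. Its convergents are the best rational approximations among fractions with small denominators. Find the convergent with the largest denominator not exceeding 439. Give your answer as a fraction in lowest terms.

a_0 = 4: 4/1  (≤ bound)
a_1 = 8: 33/8  (≤ bound)
a_2 = 8: 268/65  (≤ bound)
a_3 = 8: 2177/528  (> 439, stop)

268/65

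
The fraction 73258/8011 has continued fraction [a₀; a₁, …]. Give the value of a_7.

⌊73258/8011⌋ = 9, remainder 1159
⌊8011/1159⌋ = 6, remainder 1057
⌊1159/1057⌋ = 1, remainder 102
⌊1057/102⌋ = 10, remainder 37
⌊102/37⌋ = 2, remainder 28
⌊37/28⌋ = 1, remainder 9
⌊28/9⌋ = 3, remainder 1
⌊9/1⌋ = 9, remainder 0

9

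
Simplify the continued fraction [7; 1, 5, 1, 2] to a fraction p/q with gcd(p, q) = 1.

157/20

Start with 2.
1 + 1/(2/1) = 1 + 1/2 = 3/2
5 + 1/(3/2) = 5 + 2/3 = 17/3
1 + 1/(17/3) = 1 + 3/17 = 20/17
7 + 1/(20/17) = 7 + 17/20 = 157/20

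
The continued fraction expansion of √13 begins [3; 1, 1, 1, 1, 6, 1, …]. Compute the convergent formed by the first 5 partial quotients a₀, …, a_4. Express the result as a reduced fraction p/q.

18/5

Compute successive convergents:
a_0 = 3: 3/1
a_1 = 1: 4/1
a_2 = 1: 7/2
a_3 = 1: 11/3
a_4 = 1: 18/5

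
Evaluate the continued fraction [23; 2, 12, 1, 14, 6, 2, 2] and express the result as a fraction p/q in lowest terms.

305986/13031

a_0 = 23: 23/1
a_1 = 2: 47/2
a_2 = 12: 587/25
a_3 = 1: 634/27
a_4 = 14: 9463/403
a_5 = 6: 57412/2445
a_6 = 2: 124287/5293
a_7 = 2: 305986/13031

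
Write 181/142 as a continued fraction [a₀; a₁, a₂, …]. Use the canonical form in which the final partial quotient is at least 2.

⌊181/142⌋ = 1, remainder 39
⌊142/39⌋ = 3, remainder 25
⌊39/25⌋ = 1, remainder 14
⌊25/14⌋ = 1, remainder 11
⌊14/11⌋ = 1, remainder 3
⌊11/3⌋ = 3, remainder 2
⌊3/2⌋ = 1, remainder 1
⌊2/1⌋ = 2, remainder 0

[1; 3, 1, 1, 1, 3, 1, 2]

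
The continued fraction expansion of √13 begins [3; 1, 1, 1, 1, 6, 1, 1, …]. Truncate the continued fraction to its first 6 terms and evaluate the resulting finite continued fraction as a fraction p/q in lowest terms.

119/33

Start with 6.
1 + 1/(6/1) = 1 + 1/6 = 7/6
1 + 1/(7/6) = 1 + 6/7 = 13/7
1 + 1/(13/7) = 1 + 7/13 = 20/13
1 + 1/(20/13) = 1 + 13/20 = 33/20
3 + 1/(33/20) = 3 + 20/33 = 119/33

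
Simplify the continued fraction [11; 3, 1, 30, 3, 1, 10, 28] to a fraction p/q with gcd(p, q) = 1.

1685777/149820

Start with 28.
10 + 1/(28/1) = 10 + 1/28 = 281/28
1 + 1/(281/28) = 1 + 28/281 = 309/281
3 + 1/(309/281) = 3 + 281/309 = 1208/309
30 + 1/(1208/309) = 30 + 309/1208 = 36549/1208
1 + 1/(36549/1208) = 1 + 1208/36549 = 37757/36549
3 + 1/(37757/36549) = 3 + 36549/37757 = 149820/37757
11 + 1/(149820/37757) = 11 + 37757/149820 = 1685777/149820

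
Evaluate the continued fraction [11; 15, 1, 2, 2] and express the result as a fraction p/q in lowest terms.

1217/110

a_0 = 11: 11/1
a_1 = 15: 166/15
a_2 = 1: 177/16
a_3 = 2: 520/47
a_4 = 2: 1217/110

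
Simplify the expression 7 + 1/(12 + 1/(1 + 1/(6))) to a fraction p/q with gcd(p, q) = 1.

637/90

a_0 = 7: 7/1
a_1 = 12: 85/12
a_2 = 1: 92/13
a_3 = 6: 637/90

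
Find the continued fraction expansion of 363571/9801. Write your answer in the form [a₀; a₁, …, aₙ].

[37; 10, 2, 38, 2, 2, 2]

363571 ÷ 9801 → quotient 37, remainder 934
9801 ÷ 934 → quotient 10, remainder 461
934 ÷ 461 → quotient 2, remainder 12
461 ÷ 12 → quotient 38, remainder 5
12 ÷ 5 → quotient 2, remainder 2
5 ÷ 2 → quotient 2, remainder 1
2 ÷ 1 → quotient 2, remainder 0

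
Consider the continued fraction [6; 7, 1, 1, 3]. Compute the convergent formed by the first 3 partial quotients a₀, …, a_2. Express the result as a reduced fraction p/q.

49/8

Compute successive convergents:
a_0 = 6: 6/1
a_1 = 7: 43/7
a_2 = 1: 49/8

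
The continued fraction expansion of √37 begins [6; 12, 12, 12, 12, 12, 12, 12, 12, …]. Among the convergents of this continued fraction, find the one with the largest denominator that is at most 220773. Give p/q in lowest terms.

a_0 = 6: 6/1  (≤ bound)
a_1 = 12: 73/12  (≤ bound)
a_2 = 12: 882/145  (≤ bound)
a_3 = 12: 10657/1752  (≤ bound)
a_4 = 12: 128766/21169  (≤ bound)
a_5 = 12: 1555849/255780  (> 220773, stop)

128766/21169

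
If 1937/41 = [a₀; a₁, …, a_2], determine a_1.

4

Repeatedly divide and take the remainder:
1937 = 47·41 + 10, so a_0 = 47
41 = 4·10 + 1, so a_1 = 4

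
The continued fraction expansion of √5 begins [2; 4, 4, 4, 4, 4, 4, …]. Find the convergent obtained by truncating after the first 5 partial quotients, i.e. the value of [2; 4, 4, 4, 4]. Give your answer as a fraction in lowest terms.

Start with 4.
4 + 1/(4/1) = 4 + 1/4 = 17/4
4 + 1/(17/4) = 4 + 4/17 = 72/17
4 + 1/(72/17) = 4 + 17/72 = 305/72
2 + 1/(305/72) = 2 + 72/305 = 682/305

682/305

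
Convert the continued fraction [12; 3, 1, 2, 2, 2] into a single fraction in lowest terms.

773/63

a_0 = 12: 12/1
a_1 = 3: 37/3
a_2 = 1: 49/4
a_3 = 2: 135/11
a_4 = 2: 319/26
a_5 = 2: 773/63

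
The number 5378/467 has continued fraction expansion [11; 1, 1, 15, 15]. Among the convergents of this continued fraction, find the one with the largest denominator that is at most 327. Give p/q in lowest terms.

a_0 = 11: 11/1  (≤ bound)
a_1 = 1: 12/1  (≤ bound)
a_2 = 1: 23/2  (≤ bound)
a_3 = 15: 357/31  (≤ bound)
a_4 = 15: 5378/467  (> 327, stop)

357/31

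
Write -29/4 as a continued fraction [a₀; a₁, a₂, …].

[-8; 1, 3]

-29 = -8·4 + 3, so a_0 = -8
4 = 1·3 + 1, so a_1 = 1
3 = 3·1 + 0, so a_2 = 3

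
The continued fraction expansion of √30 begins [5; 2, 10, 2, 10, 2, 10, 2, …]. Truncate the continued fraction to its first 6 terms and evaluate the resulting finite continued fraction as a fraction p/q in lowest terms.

Use the convergent recurrence hₖ = aₖ·hₖ₋₁ + hₖ₋₂ (and likewise for the denominators kₖ):
a_0 = 5: 5/1
a_1 = 2: 11/2
a_2 = 10: 115/21
a_3 = 2: 241/44
a_4 = 10: 2525/461
a_5 = 2: 5291/966

5291/966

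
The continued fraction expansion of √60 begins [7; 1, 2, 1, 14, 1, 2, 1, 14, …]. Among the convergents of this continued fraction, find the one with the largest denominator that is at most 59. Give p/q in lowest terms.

a_0 = 7: 7/1  (≤ bound)
a_1 = 1: 8/1  (≤ bound)
a_2 = 2: 23/3  (≤ bound)
a_3 = 1: 31/4  (≤ bound)
a_4 = 14: 457/59  (≤ bound)
a_5 = 1: 488/63  (> 59, stop)

457/59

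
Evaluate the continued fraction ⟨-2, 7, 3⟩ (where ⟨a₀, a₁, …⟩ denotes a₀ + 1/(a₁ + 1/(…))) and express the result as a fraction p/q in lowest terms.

Work from the innermost term outward:
Start with 3.
7 + 1/(3/1) = 7 + 1/3 = 22/3
-2 + 1/(22/3) = -2 + 3/22 = -41/22

-41/22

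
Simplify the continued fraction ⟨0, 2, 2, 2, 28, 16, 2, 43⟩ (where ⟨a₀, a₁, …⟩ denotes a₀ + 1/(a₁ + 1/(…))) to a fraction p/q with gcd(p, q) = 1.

Compute successive convergents:
a_0 = 0: 0/1
a_1 = 2: 1/2
a_2 = 2: 2/5
a_3 = 2: 5/12
a_4 = 28: 142/341
a_5 = 16: 2277/5468
a_6 = 2: 4696/11277
a_7 = 43: 204205/490379

204205/490379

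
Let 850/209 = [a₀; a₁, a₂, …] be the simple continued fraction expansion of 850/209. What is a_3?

13

850 ÷ 209 → quotient 4, remainder 14
209 ÷ 14 → quotient 14, remainder 13
14 ÷ 13 → quotient 1, remainder 1
13 ÷ 1 → quotient 13, remainder 0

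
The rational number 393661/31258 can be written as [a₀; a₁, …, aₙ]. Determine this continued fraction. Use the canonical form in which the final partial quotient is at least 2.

[12; 1, 1, 2, 6, 5, 3, 59]

393661 ÷ 31258 → quotient 12, remainder 18565
31258 ÷ 18565 → quotient 1, remainder 12693
18565 ÷ 12693 → quotient 1, remainder 5872
12693 ÷ 5872 → quotient 2, remainder 949
5872 ÷ 949 → quotient 6, remainder 178
949 ÷ 178 → quotient 5, remainder 59
178 ÷ 59 → quotient 3, remainder 1
59 ÷ 1 → quotient 59, remainder 0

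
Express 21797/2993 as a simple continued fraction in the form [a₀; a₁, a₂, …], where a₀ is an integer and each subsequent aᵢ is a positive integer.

[7; 3, 1, 1, 6, 9, 7]

Apply division with remainder until the remainder is 0:
21797 = 7·2993 + 846, so a_0 = 7
2993 = 3·846 + 455, so a_1 = 3
846 = 1·455 + 391, so a_2 = 1
455 = 1·391 + 64, so a_3 = 1
391 = 6·64 + 7, so a_4 = 6
64 = 9·7 + 1, so a_5 = 9
7 = 7·1 + 0, so a_6 = 7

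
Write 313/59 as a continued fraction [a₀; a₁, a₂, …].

[5; 3, 3, 1, 1, 2]

Apply division with remainder until the remainder is 0:
313 ÷ 59 → quotient 5, remainder 18
59 ÷ 18 → quotient 3, remainder 5
18 ÷ 5 → quotient 3, remainder 3
5 ÷ 3 → quotient 1, remainder 2
3 ÷ 2 → quotient 1, remainder 1
2 ÷ 1 → quotient 2, remainder 0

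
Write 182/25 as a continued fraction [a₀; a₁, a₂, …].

[7; 3, 1, 1, 3]

Run the Euclidean algorithm, recording each quotient:
182 = 7·25 + 7, so a_0 = 7
25 = 3·7 + 4, so a_1 = 3
7 = 1·4 + 3, so a_2 = 1
4 = 1·3 + 1, so a_3 = 1
3 = 3·1 + 0, so a_4 = 3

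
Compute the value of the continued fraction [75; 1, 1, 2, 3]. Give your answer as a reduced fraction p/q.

Start with 3.
2 + 1/(3/1) = 2 + 1/3 = 7/3
1 + 1/(7/3) = 1 + 3/7 = 10/7
1 + 1/(10/7) = 1 + 7/10 = 17/10
75 + 1/(17/10) = 75 + 10/17 = 1285/17

1285/17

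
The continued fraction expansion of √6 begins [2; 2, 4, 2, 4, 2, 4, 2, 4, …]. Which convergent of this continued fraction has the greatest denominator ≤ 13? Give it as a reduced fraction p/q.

a_0 = 2: 2/1  (≤ bound)
a_1 = 2: 5/2  (≤ bound)
a_2 = 4: 22/9  (≤ bound)
a_3 = 2: 49/20  (> 13, stop)

22/9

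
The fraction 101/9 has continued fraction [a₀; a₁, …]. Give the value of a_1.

4

Apply division with remainder until the remainder is 0:
101 = 11·9 + 2, so a_0 = 11
9 = 4·2 + 1, so a_1 = 4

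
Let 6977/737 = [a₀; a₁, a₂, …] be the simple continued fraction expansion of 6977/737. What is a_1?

2

6977 ÷ 737 → quotient 9, remainder 344
737 ÷ 344 → quotient 2, remainder 49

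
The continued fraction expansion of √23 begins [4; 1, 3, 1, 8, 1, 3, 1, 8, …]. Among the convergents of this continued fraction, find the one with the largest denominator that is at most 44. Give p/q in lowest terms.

211/44

List convergents until the denominator exceeds the bound:
a_0 = 4: 4/1  (≤ bound)
a_1 = 1: 5/1  (≤ bound)
a_2 = 3: 19/4  (≤ bound)
a_3 = 1: 24/5  (≤ bound)
a_4 = 8: 211/44  (≤ bound)
a_5 = 1: 235/49  (> 44, stop)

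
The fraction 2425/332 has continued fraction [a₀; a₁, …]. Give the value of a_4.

2425 = 7·332 + 101, so a_0 = 7
332 = 3·101 + 29, so a_1 = 3
101 = 3·29 + 14, so a_2 = 3
29 = 2·14 + 1, so a_3 = 2
14 = 14·1 + 0, so a_4 = 14

14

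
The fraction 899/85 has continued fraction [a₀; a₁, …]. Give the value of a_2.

899 = 10·85 + 49, so a_0 = 10
85 = 1·49 + 36, so a_1 = 1
49 = 1·36 + 13, so a_2 = 1

1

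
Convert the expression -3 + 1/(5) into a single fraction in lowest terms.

-14/5

Start with 5.
-3 + 1/(5/1) = -3 + 1/5 = -14/5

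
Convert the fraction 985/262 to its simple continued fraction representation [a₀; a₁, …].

985 = 3·262 + 199, so a_0 = 3
262 = 1·199 + 63, so a_1 = 1
199 = 3·63 + 10, so a_2 = 3
63 = 6·10 + 3, so a_3 = 6
10 = 3·3 + 1, so a_4 = 3
3 = 3·1 + 0, so a_5 = 3

[3; 1, 3, 6, 3, 3]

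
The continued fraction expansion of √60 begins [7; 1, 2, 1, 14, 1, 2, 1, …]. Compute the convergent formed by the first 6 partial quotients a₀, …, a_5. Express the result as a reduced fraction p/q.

Collapse the nested fraction from the inside out:
Start with 1.
14 + 1/(1/1) = 14 + 1/1 = 15/1
1 + 1/(15/1) = 1 + 1/15 = 16/15
2 + 1/(16/15) = 2 + 15/16 = 47/16
1 + 1/(47/16) = 1 + 16/47 = 63/47
7 + 1/(63/47) = 7 + 47/63 = 488/63

488/63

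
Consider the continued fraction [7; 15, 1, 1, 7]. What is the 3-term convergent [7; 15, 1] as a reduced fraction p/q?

113/16

Work from the innermost term outward:
Start with 1.
15 + 1/(1/1) = 15 + 1/1 = 16/1
7 + 1/(16/1) = 7 + 1/16 = 113/16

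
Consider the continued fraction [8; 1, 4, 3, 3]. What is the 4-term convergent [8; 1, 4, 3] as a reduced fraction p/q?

141/16

a_0 = 8: 8/1
a_1 = 1: 9/1
a_2 = 4: 44/5
a_3 = 3: 141/16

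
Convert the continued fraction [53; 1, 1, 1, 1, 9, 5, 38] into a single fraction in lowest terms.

a_0 = 53: 53/1
a_1 = 1: 54/1
a_2 = 1: 107/2
a_3 = 1: 161/3
a_4 = 1: 268/5
a_5 = 9: 2573/48
a_6 = 5: 13133/245
a_7 = 38: 501627/9358

501627/9358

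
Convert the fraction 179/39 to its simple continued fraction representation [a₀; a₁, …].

⌊179/39⌋ = 4, remainder 23
⌊39/23⌋ = 1, remainder 16
⌊23/16⌋ = 1, remainder 7
⌊16/7⌋ = 2, remainder 2
⌊7/2⌋ = 3, remainder 1
⌊2/1⌋ = 2, remainder 0

[4; 1, 1, 2, 3, 2]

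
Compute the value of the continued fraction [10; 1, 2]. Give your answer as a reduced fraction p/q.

32/3

a_0 = 10: 10/1
a_1 = 1: 11/1
a_2 = 2: 32/3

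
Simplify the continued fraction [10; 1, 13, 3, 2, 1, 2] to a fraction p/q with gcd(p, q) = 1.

Start with 2.
1 + 1/(2/1) = 1 + 1/2 = 3/2
2 + 1/(3/2) = 2 + 2/3 = 8/3
3 + 1/(8/3) = 3 + 3/8 = 27/8
13 + 1/(27/8) = 13 + 8/27 = 359/27
1 + 1/(359/27) = 1 + 27/359 = 386/359
10 + 1/(386/359) = 10 + 359/386 = 4219/386

4219/386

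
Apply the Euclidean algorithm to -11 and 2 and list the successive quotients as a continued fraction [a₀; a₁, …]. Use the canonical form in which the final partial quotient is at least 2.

[-6; 2]

-11 = -6·2 + 1, so a_0 = -6
2 = 2·1 + 0, so a_1 = 2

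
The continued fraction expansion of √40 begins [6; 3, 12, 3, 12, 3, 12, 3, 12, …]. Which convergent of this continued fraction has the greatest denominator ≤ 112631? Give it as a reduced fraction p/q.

List convergents until the denominator exceeds the bound:
a_0 = 6: 6/1  (≤ bound)
a_1 = 3: 19/3  (≤ bound)
a_2 = 12: 234/37  (≤ bound)
a_3 = 3: 721/114  (≤ bound)
a_4 = 12: 8886/1405  (≤ bound)
a_5 = 3: 27379/4329  (≤ bound)
a_6 = 12: 337434/53353  (≤ bound)
a_7 = 3: 1039681/164388  (> 112631, stop)

337434/53353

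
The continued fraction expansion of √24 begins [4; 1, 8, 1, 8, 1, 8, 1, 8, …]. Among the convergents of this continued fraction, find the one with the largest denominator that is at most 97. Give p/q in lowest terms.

436/89

List convergents until the denominator exceeds the bound:
a_0 = 4: 4/1  (≤ bound)
a_1 = 1: 5/1  (≤ bound)
a_2 = 8: 44/9  (≤ bound)
a_3 = 1: 49/10  (≤ bound)
a_4 = 8: 436/89  (≤ bound)
a_5 = 1: 485/99  (> 97, stop)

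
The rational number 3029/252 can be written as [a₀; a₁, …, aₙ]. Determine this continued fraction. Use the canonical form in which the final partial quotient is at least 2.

[12; 50, 2, 2]

3029 ÷ 252 → quotient 12, remainder 5
252 ÷ 5 → quotient 50, remainder 2
5 ÷ 2 → quotient 2, remainder 1
2 ÷ 1 → quotient 2, remainder 0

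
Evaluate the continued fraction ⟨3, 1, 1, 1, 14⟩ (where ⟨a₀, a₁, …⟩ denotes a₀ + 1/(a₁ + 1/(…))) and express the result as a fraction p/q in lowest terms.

161/44

a_0 = 3: 3/1
a_1 = 1: 4/1
a_2 = 1: 7/2
a_3 = 1: 11/3
a_4 = 14: 161/44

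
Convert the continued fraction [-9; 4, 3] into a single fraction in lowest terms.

Work from the innermost term outward:
Start with 3.
4 + 1/(3/1) = 4 + 1/3 = 13/3
-9 + 1/(13/3) = -9 + 3/13 = -114/13

-114/13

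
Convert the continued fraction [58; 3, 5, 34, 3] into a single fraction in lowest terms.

Starting at the tail and folding back:
Start with 3.
34 + 1/(3/1) = 34 + 1/3 = 103/3
5 + 1/(103/3) = 5 + 3/103 = 518/103
3 + 1/(518/103) = 3 + 103/518 = 1657/518
58 + 1/(1657/518) = 58 + 518/1657 = 96624/1657

96624/1657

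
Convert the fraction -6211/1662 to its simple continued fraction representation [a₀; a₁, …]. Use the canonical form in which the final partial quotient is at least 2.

[-4; 3, 1, 4, 12, 3, 2]

Apply division with remainder until the remainder is 0:
-6211 = -4·1662 + 437, so a_0 = -4
1662 = 3·437 + 351, so a_1 = 3
437 = 1·351 + 86, so a_2 = 1
351 = 4·86 + 7, so a_3 = 4
86 = 12·7 + 2, so a_4 = 12
7 = 3·2 + 1, so a_5 = 3
2 = 2·1 + 0, so a_6 = 2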